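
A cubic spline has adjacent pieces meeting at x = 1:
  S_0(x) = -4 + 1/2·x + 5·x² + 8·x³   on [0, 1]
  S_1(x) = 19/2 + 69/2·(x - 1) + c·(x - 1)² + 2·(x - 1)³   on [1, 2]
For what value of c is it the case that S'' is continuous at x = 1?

S_0''(x) = 10 + 48·x, so S_0''(1) = 58. On the right, S_1''(1) = 2c, so c = 29.

29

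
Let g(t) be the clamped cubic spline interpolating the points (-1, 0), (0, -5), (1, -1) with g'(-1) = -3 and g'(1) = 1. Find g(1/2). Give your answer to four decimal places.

-3.1563

Write M_i for g''(x_i). With h_i = 1, 1 and divided differences Δ_i = -5, 4, the continuity of g' gives the tridiagonal system
  1·M_0 + 4·M_1 + 1·M_2 = 6(Δ_1 - Δ_0) = 54
Clamped end conditions give two more equations: 2h_0·M_0 + h_0·M_1 = 6(Δ_0 - g'(-1)) = -12 and h_1·M_1 + 2h_1·M_2 = 6(g'(1) - Δ_1) = -18.
Solving the tridiagonal system: M_0 = -35/2, M_1 = 23, M_2 = -41/2.
On [0, 1], g(t) = -5 - 1/4·t + 23/2·t² - 29/4·t³.
With t = 1/2: g(1/2) = -101/32.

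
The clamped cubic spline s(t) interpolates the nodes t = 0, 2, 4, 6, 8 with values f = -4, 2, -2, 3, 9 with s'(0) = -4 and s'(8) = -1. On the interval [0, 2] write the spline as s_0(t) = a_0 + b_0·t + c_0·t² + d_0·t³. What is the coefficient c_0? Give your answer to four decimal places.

7.4598

Write σ_i for s''(x_i). With h_i = 2, 2, 2, 2 and divided differences Δ_i = 3, -2, 5/2, 3, the continuity of s' gives the tridiagonal system
  2·σ_0 + 8·σ_1 + 2·σ_2 = 6(Δ_1 - Δ_0) = -30
  2·σ_1 + 8·σ_2 + 2·σ_3 = 6(Δ_2 - Δ_1) = 27
  2·σ_2 + 8·σ_3 + 2·σ_4 = 6(Δ_3 - Δ_2) = 3
Clamped end conditions give two more equations: 2h_0·σ_0 + h_0·σ_1 = 6(Δ_0 - s'(0)) = 42 and h_3·σ_3 + 2h_3·σ_4 = 6(s'(8) - Δ_3) = -24.
Solving: σ_0 = 1671/112, σ_1 = -495/56, σ_2 = 87/16, σ_3 = 33/56, σ_4 = -705/112.
On [0, 2], with s_0(t) = a_0 + b_0·t + c_0·t² + d_0·t³: c_0 = σ_0/2 = 1671/224, d_0 = (σ_1 - σ_0)/(6h_0) = -887/448, b_0 = Δ_0 - h_0(2σ_0 + σ_1)/6 = -4.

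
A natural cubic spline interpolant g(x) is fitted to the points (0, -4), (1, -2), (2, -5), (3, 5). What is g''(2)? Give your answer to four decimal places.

22.8000

Let M_i = g''(x_i). Step sizes h_i = 1, 1, 1; slopes of the chords Δ_i = (y_(i+1) - y_i)/h_i = 2, -3, 10.
  1·M_0 + 4·M_1 + 1·M_2 = 6(Δ_1 - Δ_0) = -30
  1·M_1 + 4·M_2 + 1·M_3 = 6(Δ_2 - Δ_1) = 78
Natural end conditions: M_0 = M_3 = 0.
Forward elimination and back-substitution give M_0 = 0, M_1 = -66/5, M_2 = 114/5, M_3 = 0.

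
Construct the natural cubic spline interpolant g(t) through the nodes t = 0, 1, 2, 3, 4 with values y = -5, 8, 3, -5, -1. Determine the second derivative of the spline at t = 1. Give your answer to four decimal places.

-26.3571

With M_i denoting the second derivative at x_i, h_i = 1, 1, 1, 1, and Δ_i = (y_(i+1) − y_i)/h_i = 13, -5, -8, 4:
  1·M_0 + 4·M_1 + 1·M_2 = 6(Δ_1 - Δ_0) = -108
  1·M_1 + 4·M_2 + 1·M_3 = 6(Δ_2 - Δ_1) = -18
  1·M_2 + 4·M_3 + 1·M_4 = 6(Δ_3 - Δ_2) = 72
Natural end conditions: M_0 = M_4 = 0.
Solving: M_0 = 0, M_1 = -369/14, M_2 = -18/7, M_3 = 261/14, M_4 = 0.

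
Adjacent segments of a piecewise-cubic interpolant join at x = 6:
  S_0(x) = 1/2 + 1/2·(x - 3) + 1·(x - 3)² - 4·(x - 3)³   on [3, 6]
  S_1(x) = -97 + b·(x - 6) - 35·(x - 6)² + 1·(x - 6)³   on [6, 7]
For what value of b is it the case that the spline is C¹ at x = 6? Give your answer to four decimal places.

-101.5000

S_0'(x) = 1/2 + 2·(x - 3) - 12·(x - 3)², so S_0'(6) = -203/2. On the right, S_1'(6) = b, so b = -203/2.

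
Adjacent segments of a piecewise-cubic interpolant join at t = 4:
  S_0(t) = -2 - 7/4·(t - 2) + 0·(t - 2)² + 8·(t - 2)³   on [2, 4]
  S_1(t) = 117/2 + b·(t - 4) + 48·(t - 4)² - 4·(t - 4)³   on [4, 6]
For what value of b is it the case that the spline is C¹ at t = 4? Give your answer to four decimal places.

S_0'(t) = -7/4 + 0·(t - 2) + 24·(t - 2)², so S_0'(4) = 377/4. On the right, S_1'(4) = b, so b = 377/4.

94.2500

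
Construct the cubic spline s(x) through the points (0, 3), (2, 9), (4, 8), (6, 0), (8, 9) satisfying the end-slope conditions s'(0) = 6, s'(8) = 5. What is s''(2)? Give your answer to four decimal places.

-0.3929

Let σ_i = s''(x_i). Step sizes h_i = 2, 2, 2, 2; slopes of the chords Δ_i = (y_(i+1) - y_i)/h_i = 3, -1/2, -4, 9/2.
  2·σ_0 + 8·σ_1 + 2·σ_2 = 6(Δ_1 - Δ_0) = -21
  2·σ_1 + 8·σ_2 + 2·σ_3 = 6(Δ_2 - Δ_1) = -21
  2·σ_2 + 8·σ_3 + 2·σ_4 = 6(Δ_3 - Δ_2) = 51
Clamped end conditions give two more equations: 2h_0·σ_0 + h_0·σ_1 = 6(Δ_0 - s'(0)) = -18 and h_3·σ_3 + 2h_3·σ_4 = 6(s'(8) - Δ_3) = 3.
Solving: σ_0 = -241/56, σ_1 = -11/28, σ_2 = -37/8, σ_3 = 235/28, σ_4 = -193/56.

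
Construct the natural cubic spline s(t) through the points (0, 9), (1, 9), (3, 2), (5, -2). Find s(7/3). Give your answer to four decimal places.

Write σ_i for s''(x_i). With h_i = 1, 2, 2 and divided differences Δ_i = 0, -7/2, -2, the continuity of s' gives the tridiagonal system
  1·σ_0 + 6·σ_1 + 2·σ_2 = 6(Δ_1 - Δ_0) = -21
  2·σ_1 + 8·σ_2 + 2·σ_3 = 6(Δ_2 - Δ_1) = 9
Natural end conditions: σ_0 = σ_3 = 0.
Solving: σ_0 = 0, σ_1 = -93/22, σ_2 = 24/11, σ_3 = 0.
On [1, 3], s(t) = 9 - 31/22·(t - 1) - 93/44·(t - 1)² + 47/88·(t - 1)³.
With (t - 1) = 4/3: s(7/3) = 125/27.

4.6296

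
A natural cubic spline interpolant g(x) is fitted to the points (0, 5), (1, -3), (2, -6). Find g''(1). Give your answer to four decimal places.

Write m_i for g''(x_i). With h_i = 1, 1 and divided differences Δ_i = -8, -3, the continuity of g' gives the tridiagonal system
  1·m_0 + 4·m_1 + 1·m_2 = 6(Δ_1 - Δ_0) = 30
Natural end conditions: m_0 = m_2 = 0.
Solving: m_0 = 0, m_1 = 15/2, m_2 = 0.

7.5000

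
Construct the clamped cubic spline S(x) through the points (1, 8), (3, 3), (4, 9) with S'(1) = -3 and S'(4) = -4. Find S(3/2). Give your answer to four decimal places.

5.7578

Put M_i = S'' at the i-th knot. Here h = (2, 1) and Δ = (-5/2, 6), so the interior equations h_(i-1)·M_(i-1) + 2(h_(i-1)+h_i)·M_i + h_i·M_(i+1) = 6(Δ_i − Δ_(i-1)) read
  2·M_0 + 6·M_1 + 1·M_2 = 6(Δ_1 - Δ_0) = 51
Clamped end conditions give two more equations: 2h_0·M_0 + h_0·M_1 = 6(Δ_0 - S'(1)) = 3 and h_1·M_1 + 2h_1·M_2 = 6(S'(4) - Δ_1) = -60.
Solving the tridiagonal system: M_0 = -97/12, M_1 = 53/3, M_2 = -233/6.
On [1, 3], S(x) = 8 - 3·(x - 1) - 97/24·(x - 1)² + 103/48·(x - 1)³.
With (x - 1) = 1/2: S(3/2) = 737/128.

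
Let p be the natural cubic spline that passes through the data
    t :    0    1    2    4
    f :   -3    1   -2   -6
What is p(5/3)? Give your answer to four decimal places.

-0.6232

Write m_i for p''(x_i). With h_i = 1, 1, 2 and divided differences Δ_i = 4, -3, -2, the continuity of p' gives the tridiagonal system
  1·m_0 + 4·m_1 + 1·m_2 = 6(Δ_1 - Δ_0) = -42
  1·m_1 + 6·m_2 + 2·m_3 = 6(Δ_2 - Δ_1) = 6
Natural end conditions: m_0 = m_3 = 0.
Hence m_0 = 0, m_1 = -258/23, m_2 = 66/23, m_3 = 0.
On [1, 2], p(t) = 1 + 6/23·(t - 1) - 129/23·(t - 1)² + 54/23·(t - 1)³.
With (t - 1) = 2/3: p(5/3) = -43/69.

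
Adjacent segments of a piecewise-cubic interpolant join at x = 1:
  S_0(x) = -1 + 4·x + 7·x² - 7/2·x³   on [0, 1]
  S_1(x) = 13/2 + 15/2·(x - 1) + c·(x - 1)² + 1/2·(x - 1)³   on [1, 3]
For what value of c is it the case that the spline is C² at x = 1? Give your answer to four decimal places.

S_0''(x) = 14 - 21·x, so S_0''(1) = -7. On the right, S_1''(1) = 2c, so c = -7/2.

-3.5000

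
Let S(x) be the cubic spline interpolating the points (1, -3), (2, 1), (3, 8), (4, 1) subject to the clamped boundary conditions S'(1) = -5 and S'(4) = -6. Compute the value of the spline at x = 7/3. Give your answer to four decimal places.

4.3259

Put M_i = S'' at the i-th knot. Here h = (1, 1, 1) and Δ = (4, 7, -7), so the interior equations h_(i-1)·M_(i-1) + 2(h_(i-1)+h_i)·M_i + h_i·M_(i+1) = 6(Δ_i − Δ_(i-1)) read
  1·M_0 + 4·M_1 + 1·M_2 = 6(Δ_1 - Δ_0) = 18
  1·M_1 + 4·M_2 + 1·M_3 = 6(Δ_2 - Δ_1) = -84
Clamped end conditions give two more equations: 2h_0·M_0 + h_0·M_1 = 6(Δ_0 - S'(1)) = 54 and h_2·M_2 + 2h_2·M_3 = 6(S'(4) - Δ_2) = 6.
Hence M_0 = 368/15, M_1 = 74/15, M_2 = -394/15, M_3 = 242/15.
On [2, 3], S(x) = 1 + 146/15·(x - 2) + 37/15·(x - 2)² - 26/5·(x - 2)³.
With (x - 2) = 1/3: S(7/3) = 584/135.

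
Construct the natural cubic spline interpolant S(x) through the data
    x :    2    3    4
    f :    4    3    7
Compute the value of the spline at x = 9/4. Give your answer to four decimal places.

Put σ_i = S'' at the i-th knot. Here h = (1, 1) and Δ = (-1, 4), so the interior equations h_(i-1)·σ_(i-1) + 2(h_(i-1)+h_i)·σ_i + h_i·σ_(i+1) = 6(Δ_i − Δ_(i-1)) read
  1·σ_0 + 4·σ_1 + 1·σ_2 = 6(Δ_1 - Δ_0) = 30
Natural end conditions: σ_0 = σ_2 = 0.
Forward elimination and back-substitution give σ_0 = 0, σ_1 = 15/2, σ_2 = 0.
On [2, 3], S(x) = 4 - 9/4·(x - 2) + 0·(x - 2)² + 5/4·(x - 2)³.
With (x - 2) = 1/4: S(9/4) = 885/256.

3.4570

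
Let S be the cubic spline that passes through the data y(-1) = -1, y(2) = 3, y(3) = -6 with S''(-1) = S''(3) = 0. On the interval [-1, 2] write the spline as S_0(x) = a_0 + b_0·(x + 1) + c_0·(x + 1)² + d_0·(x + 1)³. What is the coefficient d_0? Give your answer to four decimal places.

-0.4306

Let M_i = S''(x_i). Step sizes h_i = 3, 1; slopes of the chords Δ_i = (y_(i+1) - y_i)/h_i = 4/3, -9.
  3·M_0 + 8·M_1 + 1·M_2 = 6(Δ_1 - Δ_0) = -62
Natural end conditions: M_0 = M_2 = 0.
Forward elimination and back-substitution give M_0 = 0, M_1 = -31/4, M_2 = 0.
On [-1, 2], with S_0(x) = a_0 + b_0·(x + 1) + c_0·(x + 1)² + d_0·(x + 1)³: c_0 = M_0/2 = 0, d_0 = (M_1 - M_0)/(6h_0) = -31/72, b_0 = Δ_0 - h_0(2M_0 + M_1)/6 = 125/24.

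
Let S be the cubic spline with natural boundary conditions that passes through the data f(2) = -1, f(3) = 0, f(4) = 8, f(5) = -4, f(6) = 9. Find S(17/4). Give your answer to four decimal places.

5.6914

Let M_i = S''(x_i). Step sizes h_i = 1, 1, 1, 1; slopes of the chords Δ_i = (y_(i+1) - y_i)/h_i = 1, 8, -12, 13.
  1·M_0 + 4·M_1 + 1·M_2 = 6(Δ_1 - Δ_0) = 42
  1·M_1 + 4·M_2 + 1·M_3 = 6(Δ_2 - Δ_1) = -120
  1·M_2 + 4·M_3 + 1·M_4 = 6(Δ_3 - Δ_2) = 150
Natural end conditions: M_0 = M_4 = 0.
Solving: M_0 = 0, M_1 = 45/2, M_2 = -48, M_3 = 99/2, M_4 = 0.
On [4, 5], S(x) = 8 - 17/4·(x - 4) - 24·(x - 4)² + 65/4·(x - 4)³.
With (x - 4) = 1/4: S(17/4) = 1457/256.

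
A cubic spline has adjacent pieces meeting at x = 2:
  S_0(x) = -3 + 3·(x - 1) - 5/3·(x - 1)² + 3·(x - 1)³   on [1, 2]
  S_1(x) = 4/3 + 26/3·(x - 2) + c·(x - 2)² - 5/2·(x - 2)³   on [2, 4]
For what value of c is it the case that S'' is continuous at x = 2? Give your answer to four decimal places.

S_0''(x) = -10/3 + 18·(x - 1), so S_0''(2) = 44/3. On the right, S_1''(2) = 2c, so c = 22/3.

7.3333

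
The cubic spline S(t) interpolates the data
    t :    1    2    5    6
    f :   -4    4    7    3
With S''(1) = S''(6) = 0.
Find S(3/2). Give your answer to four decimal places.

Write M_i for S''(x_i). With h_i = 1, 3, 1 and divided differences Δ_i = 8, 1, -4, the continuity of S' gives the tridiagonal system
  1·M_0 + 8·M_1 + 3·M_2 = 6(Δ_1 - Δ_0) = -42
  3·M_1 + 8·M_2 + 1·M_3 = 6(Δ_2 - Δ_1) = -30
Natural end conditions: M_0 = M_3 = 0.
Hence M_0 = 0, M_1 = -246/55, M_2 = -114/55, M_3 = 0.
On [1, 2], S(t) = -4 + 481/55·(t - 1) + 0·(t - 1)² - 41/55·(t - 1)³.
With (t - 1) = 1/2: S(3/2) = 123/440.

0.2795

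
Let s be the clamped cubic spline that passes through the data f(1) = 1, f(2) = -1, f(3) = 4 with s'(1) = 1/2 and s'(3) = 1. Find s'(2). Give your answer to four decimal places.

1.8750

Write M_i for s''(x_i). With h_i = 1, 1 and divided differences Δ_i = -2, 5, the continuity of s' gives the tridiagonal system
  1·M_0 + 4·M_1 + 1·M_2 = 6(Δ_1 - Δ_0) = 42
Clamped end conditions give two more equations: 2h_0·M_0 + h_0·M_1 = 6(Δ_0 - s'(1)) = -15 and h_1·M_1 + 2h_1·M_2 = 6(s'(3) - Δ_1) = -24.
Forward elimination and back-substitution give M_0 = -71/4, M_1 = 41/2, M_2 = -89/4.
On [2, 3], s'(x) = b_1 + 2c_1·(x - 2) + 3d_1·(x - 2)² with b_1 = Δ_1 - h_1(2M_1 + M_2)/6 = 15/8, c_1 = M_1/2 = 41/4, d_1 = (M_2 - M_1)/(6h_1) = -57/8. So s'(2) = 15/8.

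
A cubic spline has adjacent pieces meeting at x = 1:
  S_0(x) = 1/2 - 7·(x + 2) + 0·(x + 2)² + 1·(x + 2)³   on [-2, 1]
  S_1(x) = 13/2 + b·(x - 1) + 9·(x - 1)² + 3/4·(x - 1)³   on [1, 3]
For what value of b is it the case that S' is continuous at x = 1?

S_0'(x) = -7 + 0·(x + 2) + 3·(x + 2)², so S_0'(1) = 20. On the right, S_1'(1) = b, so b = 20.

20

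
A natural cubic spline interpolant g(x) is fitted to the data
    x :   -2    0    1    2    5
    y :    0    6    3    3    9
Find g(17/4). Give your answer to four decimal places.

7.2393

Write M_i for g''(x_i). With h_i = 2, 1, 1, 3 and divided differences Δ_i = 3, -3, 0, 2, the continuity of g' gives the tridiagonal system
  2·M_0 + 6·M_1 + 1·M_2 = 6(Δ_1 - Δ_0) = -36
  1·M_1 + 4·M_2 + 1·M_3 = 6(Δ_2 - Δ_1) = 18
  1·M_2 + 8·M_3 + 3·M_4 = 6(Δ_3 - Δ_2) = 12
Natural end conditions: M_0 = M_4 = 0.
Hence M_0 = 0, M_1 = -624/89, M_2 = 540/89, M_3 = 66/89, M_4 = 0.
On [2, 5], g(x) = 3 + 112/89·(x - 2) + 33/89·(x - 2)² - 11/267·(x - 2)³.
With (x - 2) = 9/4: g(17/4) = 41235/5696.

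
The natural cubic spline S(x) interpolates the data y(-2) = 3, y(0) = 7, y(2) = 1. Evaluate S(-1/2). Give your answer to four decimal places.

Write σ_i for S''(x_i). With h_i = 2, 2 and divided differences Δ_i = 2, -3, the continuity of S' gives the tridiagonal system
  2·σ_0 + 8·σ_1 + 2·σ_2 = 6(Δ_1 - Δ_0) = -30
Natural end conditions: σ_0 = σ_2 = 0.
Forward elimination and back-substitution give σ_0 = 0, σ_1 = -15/4, σ_2 = 0.
On [-2, 0], S(x) = 3 + 13/4·(x + 2) + 0·(x + 2)² - 5/16·(x + 2)³.
With (x + 2) = 3/2: S(-1/2) = 873/128.

6.8203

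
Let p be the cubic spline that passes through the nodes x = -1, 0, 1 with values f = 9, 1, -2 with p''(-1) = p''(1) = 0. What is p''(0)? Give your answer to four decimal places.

Let M_i = p''(x_i). Step sizes h_i = 1, 1; slopes of the chords Δ_i = (y_(i+1) - y_i)/h_i = -8, -3.
  1·M_0 + 4·M_1 + 1·M_2 = 6(Δ_1 - Δ_0) = 30
Natural end conditions: M_0 = M_2 = 0.
Forward elimination and back-substitution give M_0 = 0, M_1 = 15/2, M_2 = 0.

7.5000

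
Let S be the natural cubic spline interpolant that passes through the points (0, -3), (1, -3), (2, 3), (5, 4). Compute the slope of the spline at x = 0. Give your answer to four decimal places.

Put M_i = S'' at the i-th knot. Here h = (1, 1, 3) and Δ = (0, 6, 1/3), so the interior equations h_(i-1)·M_(i-1) + 2(h_(i-1)+h_i)·M_i + h_i·M_(i+1) = 6(Δ_i − Δ_(i-1)) read
  1·M_0 + 4·M_1 + 1·M_2 = 6(Δ_1 - Δ_0) = 36
  1·M_1 + 8·M_2 + 3·M_3 = 6(Δ_2 - Δ_1) = -34
Natural end conditions: M_0 = M_3 = 0.
Forward elimination and back-substitution give M_0 = 0, M_1 = 322/31, M_2 = -172/31, M_3 = 0.
On [0, 1], S'(x) = b_0 + 2c_0·x + 3d_0·x² with b_0 = Δ_0 - h_0(2M_0 + M_1)/6 = -161/93, c_0 = M_0/2 = 0, d_0 = (M_1 - M_0)/(6h_0) = 161/93. So S'(0) = -161/93.

-1.7312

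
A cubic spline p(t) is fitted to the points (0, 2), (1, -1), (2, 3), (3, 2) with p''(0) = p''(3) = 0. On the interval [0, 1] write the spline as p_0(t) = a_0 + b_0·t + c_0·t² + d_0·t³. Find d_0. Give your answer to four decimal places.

2.2000

Write σ_i for p''(x_i). With h_i = 1, 1, 1 and divided differences Δ_i = -3, 4, -1, the continuity of p' gives the tridiagonal system
  1·σ_0 + 4·σ_1 + 1·σ_2 = 6(Δ_1 - Δ_0) = 42
  1·σ_1 + 4·σ_2 + 1·σ_3 = 6(Δ_2 - Δ_1) = -30
Natural end conditions: σ_0 = σ_3 = 0.
Solving: σ_0 = 0, σ_1 = 66/5, σ_2 = -54/5, σ_3 = 0.
On [0, 1], with p_0(t) = a_0 + b_0·t + c_0·t² + d_0·t³: c_0 = σ_0/2 = 0, d_0 = (σ_1 - σ_0)/(6h_0) = 11/5, b_0 = Δ_0 - h_0(2σ_0 + σ_1)/6 = -26/5.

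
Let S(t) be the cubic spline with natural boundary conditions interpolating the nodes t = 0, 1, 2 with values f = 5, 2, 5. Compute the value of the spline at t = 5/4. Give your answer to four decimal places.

2.2578

Let M_i = S''(x_i). Step sizes h_i = 1, 1; slopes of the chords Δ_i = (y_(i+1) - y_i)/h_i = -3, 3.
  1·M_0 + 4·M_1 + 1·M_2 = 6(Δ_1 - Δ_0) = 36
Natural end conditions: M_0 = M_2 = 0.
Solving: M_0 = 0, M_1 = 9, M_2 = 0.
On [1, 2], S(t) = 2 + 0·(t - 1) + 9/2·(t - 1)² - 3/2·(t - 1)³.
With (t - 1) = 1/4: S(5/4) = 289/128.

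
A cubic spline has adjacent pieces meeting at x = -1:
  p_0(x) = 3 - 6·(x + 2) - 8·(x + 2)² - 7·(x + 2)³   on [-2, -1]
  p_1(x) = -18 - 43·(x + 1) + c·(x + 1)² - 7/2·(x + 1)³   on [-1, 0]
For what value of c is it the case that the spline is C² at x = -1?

p_0''(x) = -16 - 42·(x + 2), so p_0''(-1) = -58. On the right, p_1''(-1) = 2c, so c = -29.

-29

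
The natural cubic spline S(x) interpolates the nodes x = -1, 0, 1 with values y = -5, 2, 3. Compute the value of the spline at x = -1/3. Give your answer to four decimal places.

Let M_i = S''(x_i). Step sizes h_i = 1, 1; slopes of the chords Δ_i = (y_(i+1) - y_i)/h_i = 7, 1.
  1·M_0 + 4·M_1 + 1·M_2 = 6(Δ_1 - Δ_0) = -36
Natural end conditions: M_0 = M_2 = 0.
Hence M_0 = 0, M_1 = -9, M_2 = 0.
On [-1, 0], S(x) = -5 + 17/2·(x + 1) + 0·(x + 1)² - 3/2·(x + 1)³.
With (x + 1) = 2/3: S(-1/3) = 2/9.

0.2222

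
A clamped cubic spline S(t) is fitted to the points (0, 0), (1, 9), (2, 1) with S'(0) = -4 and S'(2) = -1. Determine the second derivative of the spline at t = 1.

-54

Let M_i = S''(x_i). Step sizes h_i = 1, 1; slopes of the chords Δ_i = (y_(i+1) - y_i)/h_i = 9, -8.
  1·M_0 + 4·M_1 + 1·M_2 = 6(Δ_1 - Δ_0) = -102
Clamped end conditions give two more equations: 2h_0·M_0 + h_0·M_1 = 6(Δ_0 - S'(0)) = 78 and h_1·M_1 + 2h_1·M_2 = 6(S'(2) - Δ_1) = 42.
Hence M_0 = 66, M_1 = -54, M_2 = 48.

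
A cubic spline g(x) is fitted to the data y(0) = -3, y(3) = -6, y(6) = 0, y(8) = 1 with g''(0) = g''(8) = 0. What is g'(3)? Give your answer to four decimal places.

0.8649

With M_i denoting the second derivative at x_i, h_i = 3, 3, 2, and Δ_i = (y_(i+1) − y_i)/h_i = -1, 2, 1/2:
  3·M_0 + 12·M_1 + 3·M_2 = 6(Δ_1 - Δ_0) = 18
  3·M_1 + 10·M_2 + 2·M_3 = 6(Δ_2 - Δ_1) = -9
Natural end conditions: M_0 = M_3 = 0.
Forward elimination and back-substitution give M_0 = 0, M_1 = 69/37, M_2 = -54/37, M_3 = 0.
On [3, 6], g'(x) = b_1 + 2c_1·(x - 3) + 3d_1·(x - 3)² with b_1 = Δ_1 - h_1(2M_1 + M_2)/6 = 32/37, c_1 = M_1/2 = 69/74, d_1 = (M_2 - M_1)/(6h_1) = -41/222. So g'(3) = 32/37.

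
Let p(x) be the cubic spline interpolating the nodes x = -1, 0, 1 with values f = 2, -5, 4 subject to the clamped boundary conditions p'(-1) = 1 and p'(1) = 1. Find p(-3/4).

Let M_i = p''(x_i). Step sizes h_i = 1, 1; slopes of the chords Δ_i = (y_(i+1) - y_i)/h_i = -7, 9.
  1·M_0 + 4·M_1 + 1·M_2 = 6(Δ_1 - Δ_0) = 96
Clamped end conditions give two more equations: 2h_0·M_0 + h_0·M_1 = 6(Δ_0 - p'(-1)) = -48 and h_1·M_1 + 2h_1·M_2 = 6(p'(1) - Δ_1) = -48.
Forward elimination and back-substitution give M_0 = -48, M_1 = 48, M_2 = -48.
On [-1, 0], p(x) = 2 + 1·(x + 1) - 24·(x + 1)² + 16·(x + 1)³.
With (x + 1) = 1/4: p(-3/4) = 1.

1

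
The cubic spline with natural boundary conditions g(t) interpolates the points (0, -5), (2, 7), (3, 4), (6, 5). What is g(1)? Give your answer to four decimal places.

Write m_i for g''(x_i). With h_i = 2, 1, 3 and divided differences Δ_i = 6, -3, 1/3, the continuity of g' gives the tridiagonal system
  2·m_0 + 6·m_1 + 1·m_2 = 6(Δ_1 - Δ_0) = -54
  1·m_1 + 8·m_2 + 3·m_3 = 6(Δ_2 - Δ_1) = 20
Natural end conditions: m_0 = m_3 = 0.
Solving the tridiagonal system: m_0 = 0, m_1 = -452/47, m_2 = 174/47, m_3 = 0.
On [0, 2], g(t) = -5 + 1298/141·t + 0·t² - 113/141·t³.
With t = 1: g(1) = 160/47.

3.4043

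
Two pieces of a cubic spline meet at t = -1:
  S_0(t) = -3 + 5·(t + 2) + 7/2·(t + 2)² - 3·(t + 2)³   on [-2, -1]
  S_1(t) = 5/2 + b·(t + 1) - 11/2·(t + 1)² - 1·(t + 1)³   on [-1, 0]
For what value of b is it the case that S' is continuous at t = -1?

3

S_0'(t) = 5 + 7·(t + 2) - 9·(t + 2)², so S_0'(-1) = 3. On the right, S_1'(-1) = b, so b = 3.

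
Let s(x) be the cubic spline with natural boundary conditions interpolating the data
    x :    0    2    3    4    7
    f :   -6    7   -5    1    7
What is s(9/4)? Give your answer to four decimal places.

3.9659

With m_i denoting the second derivative at x_i, h_i = 2, 1, 1, 3, and Δ_i = (y_(i+1) − y_i)/h_i = 13/2, -12, 6, 2:
  2·m_0 + 6·m_1 + 1·m_2 = 6(Δ_1 - Δ_0) = -111
  1·m_1 + 4·m_2 + 1·m_3 = 6(Δ_2 - Δ_1) = 108
  1·m_2 + 8·m_3 + 3·m_4 = 6(Δ_3 - Δ_2) = -24
Natural end conditions: m_0 = m_4 = 0.
Forward elimination and back-substitution give m_0 = 0, m_1 = -4329/178, m_2 = 3108/89, m_3 = -1311/178, m_4 = 0.
On [2, 3], s(x) = 7 - 1729/178·(x - 2) - 4329/356·(x - 2)² + 3515/356·(x - 2)³.
With (x - 2) = 1/4: s(9/4) = 90359/22784.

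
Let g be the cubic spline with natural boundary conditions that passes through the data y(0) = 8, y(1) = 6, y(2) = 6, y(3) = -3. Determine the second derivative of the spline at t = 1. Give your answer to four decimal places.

With m_i denoting the second derivative at x_i, h_i = 1, 1, 1, and Δ_i = (y_(i+1) − y_i)/h_i = -2, 0, -9:
  1·m_0 + 4·m_1 + 1·m_2 = 6(Δ_1 - Δ_0) = 12
  1·m_1 + 4·m_2 + 1·m_3 = 6(Δ_2 - Δ_1) = -54
Natural end conditions: m_0 = m_3 = 0.
Solving the tridiagonal system: m_0 = 0, m_1 = 34/5, m_2 = -76/5, m_3 = 0.

6.8000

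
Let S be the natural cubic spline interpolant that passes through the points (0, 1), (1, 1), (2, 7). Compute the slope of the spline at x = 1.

With σ_i denoting the second derivative at x_i, h_i = 1, 1, and Δ_i = (y_(i+1) − y_i)/h_i = 0, 6:
  1·σ_0 + 4·σ_1 + 1·σ_2 = 6(Δ_1 - Δ_0) = 36
Natural end conditions: σ_0 = σ_2 = 0.
Forward elimination and back-substitution give σ_0 = 0, σ_1 = 9, σ_2 = 0.
On [1, 2], S'(x) = b_1 + 2c_1·(x - 1) + 3d_1·(x - 1)² with b_1 = Δ_1 - h_1(2σ_1 + σ_2)/6 = 3, c_1 = σ_1/2 = 9/2, d_1 = (σ_2 - σ_1)/(6h_1) = -3/2. So S'(1) = 3.

3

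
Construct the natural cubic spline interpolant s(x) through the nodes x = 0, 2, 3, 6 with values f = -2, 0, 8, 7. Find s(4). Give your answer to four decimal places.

11.7092

Write σ_i for s''(x_i). With h_i = 2, 1, 3 and divided differences Δ_i = 1, 8, -1/3, the continuity of s' gives the tridiagonal system
  2·σ_0 + 6·σ_1 + 1·σ_2 = 6(Δ_1 - Δ_0) = 42
  1·σ_1 + 8·σ_2 + 3·σ_3 = 6(Δ_2 - Δ_1) = -50
Natural end conditions: σ_0 = σ_3 = 0.
Hence σ_0 = 0, σ_1 = 386/47, σ_2 = -342/47, σ_3 = 0.
On [3, 6], s(x) = 8 + 979/141·(x - 3) - 171/47·(x - 3)² + 19/47·(x - 3)³.
With (x - 3) = 1: s(4) = 1651/141.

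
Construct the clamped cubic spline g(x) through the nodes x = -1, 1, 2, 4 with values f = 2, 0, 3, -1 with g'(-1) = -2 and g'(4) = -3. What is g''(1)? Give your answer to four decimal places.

With m_i denoting the second derivative at x_i, h_i = 2, 1, 2, and Δ_i = (y_(i+1) − y_i)/h_i = -1, 3, -2:
  2·m_0 + 6·m_1 + 1·m_2 = 6(Δ_1 - Δ_0) = 24
  1·m_1 + 6·m_2 + 2·m_3 = 6(Δ_2 - Δ_1) = -30
Clamped end conditions give two more equations: 2h_0·m_0 + h_0·m_1 = 6(Δ_0 - g'(-1)) = 6 and h_2·m_2 + 2h_2·m_3 = 6(g'(4) - Δ_2) = -6.
Hence m_0 = -5/4, m_1 = 11/2, m_2 = -13/2, m_3 = 7/4.

5.5000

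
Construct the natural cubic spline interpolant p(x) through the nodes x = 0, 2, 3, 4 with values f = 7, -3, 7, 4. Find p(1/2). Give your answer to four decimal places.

1.5245

Write m_i for p''(x_i). With h_i = 2, 1, 1 and divided differences Δ_i = -5, 10, -3, the continuity of p' gives the tridiagonal system
  2·m_0 + 6·m_1 + 1·m_2 = 6(Δ_1 - Δ_0) = 90
  1·m_1 + 4·m_2 + 1·m_3 = 6(Δ_2 - Δ_1) = -78
Natural end conditions: m_0 = m_3 = 0.
Hence m_0 = 0, m_1 = 438/23, m_2 = -558/23, m_3 = 0.
On [0, 2], p(x) = 7 - 261/23·x + 0·x² + 73/46·x³.
With x = 1/2: p(1/2) = 561/368.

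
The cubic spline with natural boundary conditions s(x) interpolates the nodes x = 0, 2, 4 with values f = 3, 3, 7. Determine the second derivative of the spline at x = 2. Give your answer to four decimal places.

With M_i denoting the second derivative at x_i, h_i = 2, 2, and Δ_i = (y_(i+1) − y_i)/h_i = 0, 2:
  2·M_0 + 8·M_1 + 2·M_2 = 6(Δ_1 - Δ_0) = 12
Natural end conditions: M_0 = M_2 = 0.
Solving: M_0 = 0, M_1 = 3/2, M_2 = 0.

1.5000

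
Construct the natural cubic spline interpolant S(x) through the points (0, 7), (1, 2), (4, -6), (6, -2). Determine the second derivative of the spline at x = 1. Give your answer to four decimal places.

0.7887

Write M_i for S''(x_i). With h_i = 1, 3, 2 and divided differences Δ_i = -5, -8/3, 2, the continuity of S' gives the tridiagonal system
  1·M_0 + 8·M_1 + 3·M_2 = 6(Δ_1 - Δ_0) = 14
  3·M_1 + 10·M_2 + 2·M_3 = 6(Δ_2 - Δ_1) = 28
Natural end conditions: M_0 = M_3 = 0.
Solving the tridiagonal system: M_0 = 0, M_1 = 56/71, M_2 = 182/71, M_3 = 0.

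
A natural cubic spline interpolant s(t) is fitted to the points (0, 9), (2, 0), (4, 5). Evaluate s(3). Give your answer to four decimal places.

Let M_i = s''(x_i). Step sizes h_i = 2, 2; slopes of the chords Δ_i = (y_(i+1) - y_i)/h_i = -9/2, 5/2.
  2·M_0 + 8·M_1 + 2·M_2 = 6(Δ_1 - Δ_0) = 42
Natural end conditions: M_0 = M_2 = 0.
Solving: M_0 = 0, M_1 = 21/4, M_2 = 0.
On [2, 4], s(t) = 0 - 1·(t - 2) + 21/8·(t - 2)² - 7/16·(t - 2)³.
With (t - 2) = 1: s(3) = 19/16.

1.1875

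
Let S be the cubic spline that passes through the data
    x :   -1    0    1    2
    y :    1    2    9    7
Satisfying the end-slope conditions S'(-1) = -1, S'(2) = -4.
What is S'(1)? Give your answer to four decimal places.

With M_i denoting the second derivative at x_i, h_i = 1, 1, 1, and Δ_i = (y_(i+1) − y_i)/h_i = 1, 7, -2:
  1·M_0 + 4·M_1 + 1·M_2 = 6(Δ_1 - Δ_0) = 36
  1·M_1 + 4·M_2 + 1·M_3 = 6(Δ_2 - Δ_1) = -54
Clamped end conditions give two more equations: 2h_0·M_0 + h_0·M_1 = 6(Δ_0 - S'(-1)) = 12 and h_2·M_2 + 2h_2·M_3 = 6(S'(2) - Δ_2) = -12.
Forward elimination and back-substitution give M_0 = -4/5, M_1 = 68/5, M_2 = -88/5, M_3 = 14/5.
On [1, 2], S'(x) = b_2 + 2c_2·(x - 1) + 3d_2·(x - 1)² with b_2 = Δ_2 - h_2(2M_2 + M_3)/6 = 17/5, c_2 = M_2/2 = -44/5, d_2 = (M_3 - M_2)/(6h_2) = 17/5. So S'(1) = 17/5.

3.4000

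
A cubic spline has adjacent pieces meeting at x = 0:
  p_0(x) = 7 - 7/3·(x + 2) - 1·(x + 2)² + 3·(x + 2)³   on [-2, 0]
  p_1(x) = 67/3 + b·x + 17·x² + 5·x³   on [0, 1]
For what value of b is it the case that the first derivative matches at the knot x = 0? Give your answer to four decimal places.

p_0'(x) = -7/3 - 2·(x + 2) + 9·(x + 2)², so p_0'(0) = 89/3. On the right, p_1'(0) = b, so b = 89/3.

29.6667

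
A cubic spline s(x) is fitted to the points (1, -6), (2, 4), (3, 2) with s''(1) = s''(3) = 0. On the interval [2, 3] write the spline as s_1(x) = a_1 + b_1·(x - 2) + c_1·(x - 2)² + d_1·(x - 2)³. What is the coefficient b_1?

With σ_i denoting the second derivative at x_i, h_i = 1, 1, and Δ_i = (y_(i+1) − y_i)/h_i = 10, -2:
  1·σ_0 + 4·σ_1 + 1·σ_2 = 6(Δ_1 - Δ_0) = -72
Natural end conditions: σ_0 = σ_2 = 0.
Hence σ_0 = 0, σ_1 = -18, σ_2 = 0.
On [2, 3], with s_1(x) = a_1 + b_1·(x - 2) + c_1·(x - 2)² + d_1·(x - 2)³: c_1 = σ_1/2 = -9, d_1 = (σ_2 - σ_1)/(6h_1) = 3, b_1 = Δ_1 - h_1(2σ_1 + σ_2)/6 = 4.

4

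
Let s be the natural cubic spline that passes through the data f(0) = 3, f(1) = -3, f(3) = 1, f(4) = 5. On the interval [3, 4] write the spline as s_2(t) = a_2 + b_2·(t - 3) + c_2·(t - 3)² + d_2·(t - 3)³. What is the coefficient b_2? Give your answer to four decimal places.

4.2500

Let σ_i = s''(x_i). Step sizes h_i = 1, 2, 1; slopes of the chords Δ_i = (y_(i+1) - y_i)/h_i = -6, 2, 4.
  1·σ_0 + 6·σ_1 + 2·σ_2 = 6(Δ_1 - Δ_0) = 48
  2·σ_1 + 6·σ_2 + 1·σ_3 = 6(Δ_2 - Δ_1) = 12
Natural end conditions: σ_0 = σ_3 = 0.
Hence σ_0 = 0, σ_1 = 33/4, σ_2 = -3/4, σ_3 = 0.
On [3, 4], with s_2(t) = a_2 + b_2·(t - 3) + c_2·(t - 3)² + d_2·(t - 3)³: c_2 = σ_2/2 = -3/8, d_2 = (σ_3 - σ_2)/(6h_2) = 1/8, b_2 = Δ_2 - h_2(2σ_2 + σ_3)/6 = 17/4.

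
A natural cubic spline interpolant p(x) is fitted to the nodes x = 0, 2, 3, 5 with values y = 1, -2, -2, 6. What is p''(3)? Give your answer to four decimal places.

3.8571

With σ_i denoting the second derivative at x_i, h_i = 2, 1, 2, and Δ_i = (y_(i+1) − y_i)/h_i = -3/2, 0, 4:
  2·σ_0 + 6·σ_1 + 1·σ_2 = 6(Δ_1 - Δ_0) = 9
  1·σ_1 + 6·σ_2 + 2·σ_3 = 6(Δ_2 - Δ_1) = 24
Natural end conditions: σ_0 = σ_3 = 0.
Solving the tridiagonal system: σ_0 = 0, σ_1 = 6/7, σ_2 = 27/7, σ_3 = 0.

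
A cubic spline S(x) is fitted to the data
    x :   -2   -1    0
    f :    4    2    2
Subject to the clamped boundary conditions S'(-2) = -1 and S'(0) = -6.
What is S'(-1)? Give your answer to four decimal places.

0.2500

With M_i denoting the second derivative at x_i, h_i = 1, 1, and Δ_i = (y_(i+1) − y_i)/h_i = -2, 0:
  1·M_0 + 4·M_1 + 1·M_2 = 6(Δ_1 - Δ_0) = 12
Clamped end conditions give two more equations: 2h_0·M_0 + h_0·M_1 = 6(Δ_0 - S'(-2)) = -6 and h_1·M_1 + 2h_1·M_2 = 6(S'(0) - Δ_1) = -36.
Forward elimination and back-substitution give M_0 = -17/2, M_1 = 11, M_2 = -47/2.
On [-1, 0], S'(x) = b_1 + 2c_1·(x + 1) + 3d_1·(x + 1)² with b_1 = Δ_1 - h_1(2M_1 + M_2)/6 = 1/4, c_1 = M_1/2 = 11/2, d_1 = (M_2 - M_1)/(6h_1) = -23/4. So S'(-1) = 1/4.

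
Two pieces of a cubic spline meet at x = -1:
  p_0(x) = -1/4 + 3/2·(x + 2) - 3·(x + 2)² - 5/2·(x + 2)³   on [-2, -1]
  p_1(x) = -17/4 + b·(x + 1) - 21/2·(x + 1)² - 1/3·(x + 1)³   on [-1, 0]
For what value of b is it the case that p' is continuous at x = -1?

-12

p_0'(x) = 3/2 - 6·(x + 2) - 15/2·(x + 2)², so p_0'(-1) = -12. On the right, p_1'(-1) = b, so b = -12.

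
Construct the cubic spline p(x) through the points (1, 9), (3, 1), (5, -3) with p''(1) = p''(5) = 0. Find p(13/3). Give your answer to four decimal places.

Let M_i = p''(x_i). Step sizes h_i = 2, 2; slopes of the chords Δ_i = (y_(i+1) - y_i)/h_i = -4, -2.
  2·M_0 + 8·M_1 + 2·M_2 = 6(Δ_1 - Δ_0) = 12
Natural end conditions: M_0 = M_2 = 0.
Hence M_0 = 0, M_1 = 3/2, M_2 = 0.
On [3, 5], p(x) = 1 - 3·(x - 3) + 3/4·(x - 3)² - 1/8·(x - 3)³.
With (x - 3) = 4/3: p(13/3) = -53/27.

-1.9630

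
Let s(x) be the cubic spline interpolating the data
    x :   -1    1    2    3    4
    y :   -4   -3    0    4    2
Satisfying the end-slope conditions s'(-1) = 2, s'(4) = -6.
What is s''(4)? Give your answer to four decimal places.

With m_i denoting the second derivative at x_i, h_i = 2, 1, 1, 1, and Δ_i = (y_(i+1) − y_i)/h_i = 1/2, 3, 4, -2:
  2·m_0 + 6·m_1 + 1·m_2 = 6(Δ_1 - Δ_0) = 15
  1·m_1 + 4·m_2 + 1·m_3 = 6(Δ_2 - Δ_1) = 6
  1·m_2 + 4·m_3 + 1·m_4 = 6(Δ_3 - Δ_2) = -36
Clamped end conditions give two more equations: 2h_0·m_0 + h_0·m_1 = 6(Δ_0 - s'(-1)) = -9 and h_3·m_3 + 2h_3·m_4 = 6(s'(4) - Δ_3) = -24.
Hence m_0 = -647/164, m_1 = 139/41, m_2 = 209/82, m_3 = -311/41, m_4 = -673/82.

-8.2073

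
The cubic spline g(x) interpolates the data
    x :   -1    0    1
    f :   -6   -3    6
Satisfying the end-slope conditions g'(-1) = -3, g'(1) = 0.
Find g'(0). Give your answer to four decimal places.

With m_i denoting the second derivative at x_i, h_i = 1, 1, and Δ_i = (y_(i+1) − y_i)/h_i = 3, 9:
  1·m_0 + 4·m_1 + 1·m_2 = 6(Δ_1 - Δ_0) = 36
Clamped end conditions give two more equations: 2h_0·m_0 + h_0·m_1 = 6(Δ_0 - g'(-1)) = 36 and h_1·m_1 + 2h_1·m_2 = 6(g'(1) - Δ_1) = -54.
Solving the tridiagonal system: m_0 = 21/2, m_1 = 15, m_2 = -69/2.
On [0, 1], g'(x) = b_1 + 2c_1·x + 3d_1·x² with b_1 = Δ_1 - h_1(2m_1 + m_2)/6 = 39/4, c_1 = m_1/2 = 15/2, d_1 = (m_2 - m_1)/(6h_1) = -33/4. So g'(0) = 39/4.

9.7500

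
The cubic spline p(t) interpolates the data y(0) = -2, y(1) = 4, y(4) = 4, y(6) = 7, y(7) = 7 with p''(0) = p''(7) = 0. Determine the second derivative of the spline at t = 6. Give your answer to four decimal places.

-2.5355

Let M_i = p''(x_i). Step sizes h_i = 1, 3, 2, 1; slopes of the chords Δ_i = (y_(i+1) - y_i)/h_i = 6, 0, 3/2, 0.
  1·M_0 + 8·M_1 + 3·M_2 = 6(Δ_1 - Δ_0) = -36
  3·M_1 + 10·M_2 + 2·M_3 = 6(Δ_2 - Δ_1) = 9
  2·M_2 + 6·M_3 + 1·M_4 = 6(Δ_3 - Δ_2) = -9
Natural end conditions: M_0 = M_4 = 0.
Forward elimination and back-substitution give M_0 = 0, M_1 = -1116/197, M_2 = 612/197, M_3 = -999/394, M_4 = 0.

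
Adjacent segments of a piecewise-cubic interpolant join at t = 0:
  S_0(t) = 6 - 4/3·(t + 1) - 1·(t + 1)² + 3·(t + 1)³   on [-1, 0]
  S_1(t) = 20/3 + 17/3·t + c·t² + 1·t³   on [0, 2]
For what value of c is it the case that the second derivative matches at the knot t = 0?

8

S_0''(t) = -2 + 18·(t + 1), so S_0''(0) = 16. On the right, S_1''(0) = 2c, so c = 8.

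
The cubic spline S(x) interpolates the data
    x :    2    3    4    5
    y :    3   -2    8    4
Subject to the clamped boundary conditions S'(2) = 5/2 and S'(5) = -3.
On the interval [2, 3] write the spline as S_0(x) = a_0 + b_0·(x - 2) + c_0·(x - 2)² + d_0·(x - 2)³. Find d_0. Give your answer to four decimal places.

With m_i denoting the second derivative at x_i, h_i = 1, 1, 1, and Δ_i = (y_(i+1) − y_i)/h_i = -5, 10, -4:
  1·m_0 + 4·m_1 + 1·m_2 = 6(Δ_1 - Δ_0) = 90
  1·m_1 + 4·m_2 + 1·m_3 = 6(Δ_2 - Δ_1) = -84
Clamped end conditions give two more equations: 2h_0·m_0 + h_0·m_1 = 6(Δ_0 - S'(2)) = -45 and h_2·m_2 + 2h_2·m_3 = 6(S'(5) - Δ_2) = 6.
Solving the tridiagonal system: m_0 = -658/15, m_1 = 641/15, m_2 = -556/15, m_3 = 323/15.
On [2, 3], with S_0(x) = a_0 + b_0·(x - 2) + c_0·(x - 2)² + d_0·(x - 2)³: c_0 = m_0/2 = -329/15, d_0 = (m_1 - m_0)/(6h_0) = 433/30, b_0 = Δ_0 - h_0(2m_0 + m_1)/6 = 5/2.

14.4333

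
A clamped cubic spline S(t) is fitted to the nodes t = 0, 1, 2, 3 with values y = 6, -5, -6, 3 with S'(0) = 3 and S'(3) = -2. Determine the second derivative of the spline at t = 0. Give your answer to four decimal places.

-53.7333

With M_i denoting the second derivative at x_i, h_i = 1, 1, 1, and Δ_i = (y_(i+1) − y_i)/h_i = -11, -1, 9:
  1·M_0 + 4·M_1 + 1·M_2 = 6(Δ_1 - Δ_0) = 60
  1·M_1 + 4·M_2 + 1·M_3 = 6(Δ_2 - Δ_1) = 60
Clamped end conditions give two more equations: 2h_0·M_0 + h_0·M_1 = 6(Δ_0 - S'(0)) = -84 and h_2·M_2 + 2h_2·M_3 = 6(S'(3) - Δ_2) = -66.
Hence M_0 = -806/15, M_1 = 352/15, M_2 = 298/15, M_3 = -644/15.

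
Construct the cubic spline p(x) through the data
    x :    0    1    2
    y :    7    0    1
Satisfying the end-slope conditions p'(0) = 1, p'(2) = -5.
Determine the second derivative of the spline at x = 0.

-39

Let σ_i = p''(x_i). Step sizes h_i = 1, 1; slopes of the chords Δ_i = (y_(i+1) - y_i)/h_i = -7, 1.
  1·σ_0 + 4·σ_1 + 1·σ_2 = 6(Δ_1 - Δ_0) = 48
Clamped end conditions give two more equations: 2h_0·σ_0 + h_0·σ_1 = 6(Δ_0 - p'(0)) = -48 and h_1·σ_1 + 2h_1·σ_2 = 6(p'(2) - Δ_1) = -36.
Forward elimination and back-substitution give σ_0 = -39, σ_1 = 30, σ_2 = -33.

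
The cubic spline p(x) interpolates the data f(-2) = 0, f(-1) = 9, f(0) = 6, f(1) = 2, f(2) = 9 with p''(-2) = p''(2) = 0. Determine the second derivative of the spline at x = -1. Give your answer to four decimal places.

-17.6786

Put m_i = p'' at the i-th knot. Here h = (1, 1, 1, 1) and Δ = (9, -3, -4, 7), so the interior equations h_(i-1)·m_(i-1) + 2(h_(i-1)+h_i)·m_i + h_i·m_(i+1) = 6(Δ_i − Δ_(i-1)) read
  1·m_0 + 4·m_1 + 1·m_2 = 6(Δ_1 - Δ_0) = -72
  1·m_1 + 4·m_2 + 1·m_3 = 6(Δ_2 - Δ_1) = -6
  1·m_2 + 4·m_3 + 1·m_4 = 6(Δ_3 - Δ_2) = 66
Natural end conditions: m_0 = m_4 = 0.
Solving: m_0 = 0, m_1 = -495/28, m_2 = -9/7, m_3 = 471/28, m_4 = 0.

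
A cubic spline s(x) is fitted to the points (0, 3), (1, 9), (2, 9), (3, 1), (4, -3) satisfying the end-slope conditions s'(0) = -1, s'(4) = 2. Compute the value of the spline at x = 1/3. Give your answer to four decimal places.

With M_i denoting the second derivative at x_i, h_i = 1, 1, 1, 1, and Δ_i = (y_(i+1) − y_i)/h_i = 6, 0, -8, -4:
  1·M_0 + 4·M_1 + 1·M_2 = 6(Δ_1 - Δ_0) = -36
  1·M_1 + 4·M_2 + 1·M_3 = 6(Δ_2 - Δ_1) = -48
  1·M_2 + 4·M_3 + 1·M_4 = 6(Δ_3 - Δ_2) = 24
Clamped end conditions give two more equations: 2h_0·M_0 + h_0·M_1 = 6(Δ_0 - s'(0)) = 42 and h_3·M_3 + 2h_3·M_4 = 6(s'(4) - Δ_3) = 36.
Hence M_0 = 111/4, M_1 = -27/2, M_2 = -39/4, M_3 = 9/2, M_4 = 63/4.
On [0, 1], s(x) = 3 - 1·x + 111/8·x² - 55/8·x³.
With x = 1/3: s(1/3) = 427/108.

3.9537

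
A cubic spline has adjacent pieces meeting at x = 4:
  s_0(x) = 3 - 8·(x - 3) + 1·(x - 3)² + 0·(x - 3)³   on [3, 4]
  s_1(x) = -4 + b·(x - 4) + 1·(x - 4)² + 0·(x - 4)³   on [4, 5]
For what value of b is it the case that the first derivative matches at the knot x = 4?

s_0'(x) = -8 + 2·(x - 3) + 0·(x - 3)², so s_0'(4) = -6. On the right, s_1'(4) = b, so b = -6.

-6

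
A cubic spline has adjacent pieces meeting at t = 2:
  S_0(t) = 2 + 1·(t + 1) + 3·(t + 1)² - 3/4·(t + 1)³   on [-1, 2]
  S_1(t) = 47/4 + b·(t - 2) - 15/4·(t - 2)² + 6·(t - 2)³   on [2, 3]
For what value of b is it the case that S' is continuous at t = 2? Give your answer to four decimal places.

-1.2500

S_0'(t) = 1 + 6·(t + 1) - 9/4·(t + 1)², so S_0'(2) = -5/4. On the right, S_1'(2) = b, so b = -5/4.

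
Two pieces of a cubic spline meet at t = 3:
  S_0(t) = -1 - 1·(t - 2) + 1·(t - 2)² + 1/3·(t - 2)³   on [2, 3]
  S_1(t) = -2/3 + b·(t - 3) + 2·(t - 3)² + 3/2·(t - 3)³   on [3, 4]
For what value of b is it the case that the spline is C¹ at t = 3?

2

S_0'(t) = -1 + 2·(t - 2) + 1·(t - 2)², so S_0'(3) = 2. On the right, S_1'(3) = b, so b = 2.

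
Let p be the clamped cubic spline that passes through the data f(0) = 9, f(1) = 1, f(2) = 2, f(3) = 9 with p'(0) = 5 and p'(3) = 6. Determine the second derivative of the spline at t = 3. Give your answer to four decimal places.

-4.9333

With M_i denoting the second derivative at x_i, h_i = 1, 1, 1, and Δ_i = (y_(i+1) − y_i)/h_i = -8, 1, 7:
  1·M_0 + 4·M_1 + 1·M_2 = 6(Δ_1 - Δ_0) = 54
  1·M_1 + 4·M_2 + 1·M_3 = 6(Δ_2 - Δ_1) = 36
Clamped end conditions give two more equations: 2h_0·M_0 + h_0·M_1 = 6(Δ_0 - p'(0)) = -78 and h_2·M_2 + 2h_2·M_3 = 6(p'(3) - Δ_2) = -6.
Solving: M_0 = -776/15, M_1 = 382/15, M_2 = 58/15, M_3 = -74/15.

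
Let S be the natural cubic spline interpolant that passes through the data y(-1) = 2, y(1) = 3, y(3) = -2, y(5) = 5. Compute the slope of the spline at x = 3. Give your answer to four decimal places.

-0.1000

Write σ_i for S''(x_i). With h_i = 2, 2, 2 and divided differences Δ_i = 1/2, -5/2, 7/2, the continuity of S' gives the tridiagonal system
  2·σ_0 + 8·σ_1 + 2·σ_2 = 6(Δ_1 - Δ_0) = -18
  2·σ_1 + 8·σ_2 + 2·σ_3 = 6(Δ_2 - Δ_1) = 36
Natural end conditions: σ_0 = σ_3 = 0.
Solving the tridiagonal system: σ_0 = 0, σ_1 = -18/5, σ_2 = 27/5, σ_3 = 0.
On [3, 5], S'(x) = b_2 + 2c_2·(x - 3) + 3d_2·(x - 3)² with b_2 = Δ_2 - h_2(2σ_2 + σ_3)/6 = -1/10, c_2 = σ_2/2 = 27/10, d_2 = (σ_3 - σ_2)/(6h_2) = -9/20. So S'(3) = -1/10.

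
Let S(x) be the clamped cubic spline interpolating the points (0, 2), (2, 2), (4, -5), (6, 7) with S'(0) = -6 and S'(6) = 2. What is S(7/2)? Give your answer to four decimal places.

-4.5500

With M_i denoting the second derivative at x_i, h_i = 2, 2, 2, and Δ_i = (y_(i+1) − y_i)/h_i = 0, -7/2, 6:
  2·M_0 + 8·M_1 + 2·M_2 = 6(Δ_1 - Δ_0) = -21
  2·M_1 + 8·M_2 + 2·M_3 = 6(Δ_2 - Δ_1) = 57
Clamped end conditions give two more equations: 2h_0·M_0 + h_0·M_1 = 6(Δ_0 - S'(0)) = 36 and h_2·M_2 + 2h_2·M_3 = 6(S'(6) - Δ_2) = -24.
Forward elimination and back-substitution give M_0 = 407/30, M_1 = -137/15, M_2 = 187/15, M_3 = -367/30.
On [2, 4], S(x) = 2 - 47/30·(x - 2) - 137/30·(x - 2)² + 9/5·(x - 2)³.
With (x - 2) = 3/2: S(7/2) = -91/20.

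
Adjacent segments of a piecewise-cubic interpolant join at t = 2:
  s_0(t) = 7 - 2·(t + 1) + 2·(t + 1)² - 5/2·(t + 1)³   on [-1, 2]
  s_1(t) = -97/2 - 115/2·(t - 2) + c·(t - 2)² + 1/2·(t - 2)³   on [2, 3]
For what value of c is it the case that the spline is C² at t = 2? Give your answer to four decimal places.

s_0''(t) = 4 - 15·(t + 1), so s_0''(2) = -41. On the right, s_1''(2) = 2c, so c = -41/2.

-20.5000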